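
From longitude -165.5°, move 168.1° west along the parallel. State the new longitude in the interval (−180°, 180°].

+26.4°

Start at -165.5°; shift −168.1° → -333.6°.
-333.6° lies outside (−180°, 180°]; add 360° → +26.4°.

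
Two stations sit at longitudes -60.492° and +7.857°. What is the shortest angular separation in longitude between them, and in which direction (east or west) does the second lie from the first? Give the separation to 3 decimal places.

Raw difference: 7.857 − -60.492 = 68.349°.
Normalise into (−180°, 180°]: 68.349° stays 68.349°.
Positive ⇒ the second point lies to the east; separation 68.349°.

68.349° east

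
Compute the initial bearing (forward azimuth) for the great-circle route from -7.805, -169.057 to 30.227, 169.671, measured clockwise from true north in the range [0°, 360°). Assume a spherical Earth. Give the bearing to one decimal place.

332.7°

Δλ = 169.671 − -169.057 = 338.728°; wrapped into (−180°, 180°]: -21.272°.
θ = atan2( sin Δλ · cos φ₂ , cos φ₁ · sin φ₂ − sin φ₁ · cos φ₂ · cos Δλ )
  = atan2(-0.31347, 0.60811) = -27.270° → normalised to [0°, 360°): 332.730°.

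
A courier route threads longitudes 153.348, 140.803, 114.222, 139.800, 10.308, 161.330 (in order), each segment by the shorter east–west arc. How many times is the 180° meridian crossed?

Leg 1: +153.348° → +140.803°, shortest Δλ = -12.545° (west) — does not cross 180°.
Leg 2: +140.803° → +114.222°, shortest Δλ = -26.581° (west) — does not cross 180°.
Leg 3: +114.222° → +139.800°, shortest Δλ = 25.578° (east) — does not cross 180°.
Leg 4: +139.800° → +10.308°, shortest Δλ = -129.492° (west) — does not cross 180°.
Leg 5: +10.308° → +161.330°, shortest Δλ = 151.022° (east) — does not cross 180°.
Total crossings: 0.

0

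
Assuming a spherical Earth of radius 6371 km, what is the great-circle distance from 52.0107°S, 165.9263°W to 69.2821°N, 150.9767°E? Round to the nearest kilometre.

Δλ = 150.9767 − -165.9263 = 316.9030°; wrapped into (−180°, 180°]: -43.0970°.
Δφ = 69.2821 − -52.0107 = 121.2928°.
a = sin²(Δφ/2) + cos φ₁ · cos φ₂ · sin²(Δλ/2) = 0.789080.
c = 2·atan2(√a, √(1−a)) = 2.18727 rad → d = 6371·c ≈ 13935.09 km.

13935 km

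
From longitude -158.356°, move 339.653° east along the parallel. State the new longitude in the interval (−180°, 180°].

Start at -158.356°; shift +339.653° → +181.297°.
+181.297° lies outside (−180°, 180°]; subtract 360° → -178.703°.

-178.703°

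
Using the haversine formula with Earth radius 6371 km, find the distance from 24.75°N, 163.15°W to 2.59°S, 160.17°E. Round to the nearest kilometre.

4990 km

Δλ = 160.17 − -163.15 = 323.32°; wrapped into (−180°, 180°]: -36.68°.
Δφ = -2.59 − 24.75 = -27.34°.
a = sin²(Δφ/2) + cos φ₁ · cos φ₂ · sin²(Δλ/2) = 0.145673.
c = 2·atan2(√a, √(1−a)) = 0.78321 rad → d = 6371·c ≈ 4989.82 km.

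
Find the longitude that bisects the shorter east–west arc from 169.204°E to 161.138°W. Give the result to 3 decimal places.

Signed shortest Δλ from +169.204° to -161.138° is +29.658°.
Midpoint longitude = +169.204° + (+29.658°)/2 = +169.204° + 14.829° = +184.033°.
Normalise into (−180°, 180°]: -175.967°.
(The naïve average (+169.204 + -161.138)/2 = 4.033° is on the wrong side of the globe.)

175.967°W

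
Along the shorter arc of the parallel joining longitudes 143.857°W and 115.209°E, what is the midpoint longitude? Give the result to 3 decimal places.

165.676°E

Signed shortest Δλ from -143.857° to +115.209° is -100.934°.
Midpoint longitude = -143.857° + (-100.934°)/2 = -143.857° − 50.467° = -194.324°.
Normalise into (−180°, 180°]: +165.676°.
(The naïve average (-143.857 + +115.209)/2 = -14.324° is on the wrong side of the globe.)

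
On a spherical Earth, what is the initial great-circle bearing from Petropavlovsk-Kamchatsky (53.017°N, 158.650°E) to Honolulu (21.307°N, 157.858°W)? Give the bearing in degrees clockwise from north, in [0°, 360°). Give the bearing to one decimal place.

116.6°

Δλ = -157.858 − 158.650 = -316.508°; wrapped into (−180°, 180°]: 43.492°.
θ = atan2( sin Δλ · cos φ₂ , cos φ₁ · sin φ₂ − sin φ₁ · cos φ₂ · cos Δλ )
  = atan2(0.64121, -0.32131) = 116.616° → normalised to [0°, 360°): 116.616°.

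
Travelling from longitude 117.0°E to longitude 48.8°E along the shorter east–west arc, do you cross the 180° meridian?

No

Signed shortest Δλ = ((48.8 − 117.0 + 180) mod 360) − 180 = -68.2°.
Going west by 68.2° from +117.0° reaches +48.8° without touching 180°.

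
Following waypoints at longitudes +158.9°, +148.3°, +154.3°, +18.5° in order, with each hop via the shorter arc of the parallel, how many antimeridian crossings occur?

0

Leg 1: +158.9° → +148.3°, shortest Δλ = -10.6° (west) — does not cross 180°.
Leg 2: +148.3° → +154.3°, shortest Δλ = 6.0° (east) — does not cross 180°.
Leg 3: +154.3° → +18.5°, shortest Δλ = -135.8° (west) — does not cross 180°.
Total crossings: 0.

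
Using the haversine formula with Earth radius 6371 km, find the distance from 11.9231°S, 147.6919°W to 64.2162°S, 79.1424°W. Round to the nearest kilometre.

7786 km

Δλ = -79.1424 − -147.6919 = 68.5495°.
Δφ = -64.2162 − -11.9231 = -52.2931°.
a = sin²(Δφ/2) + cos φ₁ · cos φ₂ · sin²(Δλ/2) = 0.329166.
c = 2·atan2(√a, √(1−a)) = 1.22211 rad → d = 6371·c ≈ 7786.03 km.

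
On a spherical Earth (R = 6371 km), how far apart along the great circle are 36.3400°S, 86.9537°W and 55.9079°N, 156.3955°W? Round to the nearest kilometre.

12165 km

Δλ = -156.3955 − -86.9537 = -69.4418°.
Δφ = 55.9079 − -36.3400 = 92.2479°.
a = sin²(Δφ/2) + cos φ₁ · cos φ₂ · sin²(Δλ/2) = 0.666091.
c = 2·atan2(√a, √(1−a)) = 1.90941 rad → d = 6371·c ≈ 12164.87 km.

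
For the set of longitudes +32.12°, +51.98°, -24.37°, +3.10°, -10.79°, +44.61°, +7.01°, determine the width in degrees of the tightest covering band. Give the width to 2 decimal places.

76.35°

Sort the longitudes: -24.37°, -10.79°, +3.10°, +7.01°, +32.12°, +44.61°, +51.98°.
Eastward gaps between consecutive values (wrapping around): 13.58°, 13.89°, 3.91°, 25.11°, 12.49°, 7.37°, 283.65°.
Largest gap = 283.65° ⇒ minimal covering band is its complement: 360° − 283.65° = 76.35°.
Band runs from -24.37° eastward to +51.98°.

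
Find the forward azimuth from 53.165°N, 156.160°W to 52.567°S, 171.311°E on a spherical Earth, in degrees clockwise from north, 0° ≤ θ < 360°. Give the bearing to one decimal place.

Δλ = 171.311 − -156.160 = 327.471°; wrapped into (−180°, 180°]: -32.529°.
θ = atan2( sin Δλ · cos φ₂ , cos φ₁ · sin φ₂ − sin φ₁ · cos φ₂ · cos Δλ )
  = atan2(-0.32685, -0.88622) = -159.755° → normalised to [0°, 360°): 200.245°.

200.2°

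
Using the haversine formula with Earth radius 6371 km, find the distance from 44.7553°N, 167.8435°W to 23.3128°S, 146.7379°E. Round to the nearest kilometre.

Δλ = 146.7379 − -167.8435 = 314.5814°; wrapped into (−180°, 180°]: -45.4186°.
Δφ = -23.3128 − 44.7553 = -68.0681°.
a = sin²(Δφ/2) + cos φ₁ · cos φ₂ · sin²(Δλ/2) = 0.410443.
c = 2·atan2(√a, √(1−a)) = 1.39071 rad → d = 6371·c ≈ 8860.21 km.

8860 km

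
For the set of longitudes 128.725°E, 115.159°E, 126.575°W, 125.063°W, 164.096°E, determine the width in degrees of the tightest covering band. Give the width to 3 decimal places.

Sort the longitudes: -126.575°, -125.063°, +115.159°, +128.725°, +164.096°.
Eastward gaps between consecutive values (wrapping around): 1.512°, 240.222°, 13.566°, 35.371°, 69.329°.
Largest gap = 240.222° ⇒ minimal covering band is its complement: 360° − 240.222° = 119.778°.
Band runs from +115.159° eastward to -125.063°, crossing the antimeridian.

119.778°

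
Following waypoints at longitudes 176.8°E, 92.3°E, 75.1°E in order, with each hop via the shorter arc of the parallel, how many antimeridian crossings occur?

0

Leg 1: +176.8° → +92.3°, shortest Δλ = -84.5° (west) — does not cross 180°.
Leg 2: +92.3° → +75.1°, shortest Δλ = -17.2° (west) — does not cross 180°.
Total crossings: 0.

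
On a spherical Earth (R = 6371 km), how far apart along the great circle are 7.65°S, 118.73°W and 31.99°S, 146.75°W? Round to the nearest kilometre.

3964 km

Δλ = -146.75 − -118.73 = -28.02°.
Δφ = -31.99 − -7.65 = -24.34°.
a = sin²(Δφ/2) + cos φ₁ · cos φ₂ · sin²(Δλ/2) = 0.093708.
c = 2·atan2(√a, √(1−a)) = 0.62222 rad → d = 6371·c ≈ 3964.18 km.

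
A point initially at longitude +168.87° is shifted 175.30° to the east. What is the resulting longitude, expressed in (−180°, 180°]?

Start at +168.87°; shift +175.30° → +344.17°.
+344.17° lies outside (−180°, 180°]; subtract 360° → -15.83°.

-15.83°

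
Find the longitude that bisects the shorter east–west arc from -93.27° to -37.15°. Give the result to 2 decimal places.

Signed shortest Δλ from -93.27° to -37.15° is +56.12°.
Midpoint longitude = -93.27° + (+56.12°)/2 = -93.27° + 28.06° = -65.21°.

-65.21°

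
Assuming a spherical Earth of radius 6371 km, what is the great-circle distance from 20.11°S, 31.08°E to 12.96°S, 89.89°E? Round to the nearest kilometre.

Δλ = 89.89 − 31.08 = 58.81°.
Δφ = -12.96 − -20.11 = 7.15°.
a = sin²(Δφ/2) + cos φ₁ · cos φ₂ · sin²(Δλ/2) = 0.224487.
c = 2·atan2(√a, √(1−a)) = 0.98720 rad → d = 6371·c ≈ 6289.46 km.

6289 km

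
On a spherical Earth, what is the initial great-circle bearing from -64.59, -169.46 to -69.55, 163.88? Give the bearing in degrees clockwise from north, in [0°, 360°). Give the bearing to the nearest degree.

Δλ = 163.88 − -169.46 = 333.34°; wrapped into (−180°, 180°]: -26.66°.
θ = atan2( sin Δλ · cos φ₂ , cos φ₁ · sin φ₂ − sin φ₁ · cos φ₂ · cos Δλ )
  = atan2(-0.15677, -0.12001) = -127.435° → normalised to [0°, 360°): 232.565°.

233°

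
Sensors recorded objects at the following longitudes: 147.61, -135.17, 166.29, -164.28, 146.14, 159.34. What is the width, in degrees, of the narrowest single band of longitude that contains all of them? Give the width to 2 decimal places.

Sort the longitudes: -164.28°, -135.17°, +146.14°, +147.61°, +159.34°, +166.29°.
Eastward gaps between consecutive values (wrapping around): 29.11°, 281.31°, 1.47°, 11.73°, 6.95°, 29.43°.
Largest gap = 281.31° ⇒ minimal covering band is its complement: 360° − 281.31° = 78.69°.
Band runs from +146.14° eastward to -135.17°, crossing the antimeridian.

78.69°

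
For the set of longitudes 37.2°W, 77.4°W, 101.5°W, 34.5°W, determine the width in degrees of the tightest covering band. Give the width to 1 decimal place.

Sort the longitudes: -101.5°, -77.4°, -37.2°, -34.5°.
Eastward gaps between consecutive values (wrapping around): 24.1°, 40.2°, 2.7°, 293.0°.
Largest gap = 293.0° ⇒ minimal covering band is its complement: 360° − 293.0° = 67.0°.
Band runs from -101.5° eastward to -34.5°.

67.0°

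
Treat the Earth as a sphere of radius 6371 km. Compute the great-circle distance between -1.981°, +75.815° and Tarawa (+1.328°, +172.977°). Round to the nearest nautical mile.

Δλ = 172.977 − 75.815 = 97.162°.
Δφ = 1.328 − -1.981 = 3.309°.
a = sin²(Δφ/2) + cos φ₁ · cos φ₂ · sin²(Δλ/2) = 0.562684.
c = 2·atan2(√a, √(1−a)) = 1.69650 rad → d = 6371·c ≈ 10808.37 km ≈ 5836.05 nmi.

5836 nmi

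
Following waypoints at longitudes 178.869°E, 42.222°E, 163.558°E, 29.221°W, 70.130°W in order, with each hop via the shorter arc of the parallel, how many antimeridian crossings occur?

1

Leg 1: +178.869° → +42.222°, shortest Δλ = -136.647° (west) — does not cross 180°.
Leg 2: +42.222° → +163.558°, shortest Δλ = 121.336° (east) — does not cross 180°.
Leg 3: +163.558° → -29.221°, shortest Δλ = 167.221° (east) — crosses 180°.
Leg 4: -29.221° → -70.130°, shortest Δλ = -40.909° (west) — does not cross 180°.
Total crossings: 1.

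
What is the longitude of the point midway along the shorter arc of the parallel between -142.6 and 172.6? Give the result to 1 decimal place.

-165.0°

Signed shortest Δλ from -142.6° to +172.6° is -44.8°.
Midpoint longitude = -142.6° + (-44.8°)/2 = -142.6° − 22.4° = -165.0°.
(The naïve average (-142.6 + +172.6)/2 = 15.0° is on the wrong side of the globe.)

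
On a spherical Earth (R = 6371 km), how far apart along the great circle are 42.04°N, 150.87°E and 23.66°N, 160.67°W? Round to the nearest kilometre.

4888 km

Δλ = -160.67 − 150.87 = -311.54°; wrapped into (−180°, 180°]: 48.46°.
Δφ = 23.66 − 42.04 = -18.38°.
a = sin²(Δφ/2) + cos φ₁ · cos φ₂ · sin²(Δλ/2) = 0.140081.
c = 2·atan2(√a, √(1−a)) = 0.76723 rad → d = 6371·c ≈ 4888.00 km.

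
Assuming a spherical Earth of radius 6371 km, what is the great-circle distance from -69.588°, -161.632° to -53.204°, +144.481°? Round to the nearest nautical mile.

1748 nmi

Δλ = 144.481 − -161.632 = 306.113°; wrapped into (−180°, 180°]: -53.887°.
Δφ = -53.204 − -69.588 = 16.384°.
a = sin²(Δφ/2) + cos φ₁ · cos φ₂ · sin²(Δλ/2) = 0.063193.
c = 2·atan2(√a, √(1−a)) = 0.50822 rad → d = 6371·c ≈ 3237.85 km ≈ 1748.30 nmi.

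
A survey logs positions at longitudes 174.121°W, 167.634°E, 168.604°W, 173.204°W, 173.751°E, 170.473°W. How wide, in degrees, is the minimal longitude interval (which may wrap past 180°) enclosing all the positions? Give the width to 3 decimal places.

23.762°

Sort the longitudes: -174.121°, -173.204°, -170.473°, -168.604°, +167.634°, +173.751°.
Eastward gaps between consecutive values (wrapping around): 0.917°, 2.731°, 1.869°, 336.238°, 6.117°, 12.128°.
Largest gap = 336.238° ⇒ minimal covering band is its complement: 360° − 336.238° = 23.762°.
Band runs from +167.634° eastward to -168.604°, crossing the antimeridian.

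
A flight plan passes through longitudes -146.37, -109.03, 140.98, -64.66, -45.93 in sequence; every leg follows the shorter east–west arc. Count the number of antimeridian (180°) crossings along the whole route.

Leg 1: -146.37° → -109.03°, shortest Δλ = 37.34° (east) — does not cross 180°.
Leg 2: -109.03° → +140.98°, shortest Δλ = -109.99° (west) — crosses 180°.
Leg 3: +140.98° → -64.66°, shortest Δλ = 154.36° (east) — crosses 180°.
Leg 4: -64.66° → -45.93°, shortest Δλ = 18.73° (east) — does not cross 180°.
Total crossings: 2.

2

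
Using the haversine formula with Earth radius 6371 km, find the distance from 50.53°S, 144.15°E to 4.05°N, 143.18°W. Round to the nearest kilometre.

9149 km

Δλ = -143.18 − 144.15 = -287.33°; wrapped into (−180°, 180°]: 72.67°.
Δφ = 4.05 − -50.53 = 54.58°.
a = sin²(Δφ/2) + cos φ₁ · cos φ₂ · sin²(Δλ/2) = 0.432821.
c = 2·atan2(√a, √(1−a)) = 1.43603 rad → d = 6371·c ≈ 9148.96 km.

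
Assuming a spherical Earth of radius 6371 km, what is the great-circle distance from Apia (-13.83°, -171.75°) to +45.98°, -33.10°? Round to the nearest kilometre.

Δλ = -33.10 − -171.75 = 138.65°.
Δφ = 45.98 − -13.83 = 59.81°.
a = sin²(Δφ/2) + cos φ₁ · cos φ₂ · sin²(Δλ/2) = 0.839216.
c = 2·atan2(√a, √(1−a)) = 2.31642 rad → d = 6371·c ≈ 14757.92 km.

14758 km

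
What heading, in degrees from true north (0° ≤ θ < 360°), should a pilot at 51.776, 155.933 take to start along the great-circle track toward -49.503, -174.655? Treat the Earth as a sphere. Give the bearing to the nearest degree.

161°

Δλ = -174.655 − 155.933 = -330.588°; wrapped into (−180°, 180°]: 29.412°.
θ = atan2( sin Δλ · cos φ₂ , cos φ₁ · sin φ₂ − sin φ₁ · cos φ₂ · cos Δλ )
  = atan2(0.31892, -0.91493) = 160.783° → normalised to [0°, 360°): 160.783°.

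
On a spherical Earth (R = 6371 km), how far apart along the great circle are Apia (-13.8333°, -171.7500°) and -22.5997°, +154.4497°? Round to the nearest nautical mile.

Δλ = 154.4497 − -171.7500 = 326.1997°; wrapped into (−180°, 180°]: -33.8003°.
Δφ = -22.5997 − -13.8333 = -8.7664°.
a = sin²(Δφ/2) + cos φ₁ · cos φ₂ · sin²(Δλ/2) = 0.081598.
c = 2·atan2(√a, √(1−a)) = 0.57938 rad → d = 6371·c ≈ 3691.21 km ≈ 1993.09 nmi.

1993 nmi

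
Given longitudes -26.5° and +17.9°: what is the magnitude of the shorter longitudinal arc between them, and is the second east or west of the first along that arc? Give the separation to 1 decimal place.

Raw difference: 17.9 − -26.5 = 44.4°.
Normalise into (−180°, 180°]: 44.4° stays 44.4°.
Positive ⇒ the second point lies to the east; separation 44.4°.

44.4° east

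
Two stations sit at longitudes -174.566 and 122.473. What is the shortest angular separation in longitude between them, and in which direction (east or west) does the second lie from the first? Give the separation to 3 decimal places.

Raw difference: 122.473 − -174.566 = 297.039°.
Normalise into (−180°, 180°]: 297.039° − 360° = -62.961°.
Negative ⇒ the second point lies to the west; separation 62.961°.

62.961° west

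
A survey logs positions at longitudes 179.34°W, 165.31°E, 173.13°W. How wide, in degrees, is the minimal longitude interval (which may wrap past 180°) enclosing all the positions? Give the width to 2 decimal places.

Sort the longitudes: -179.34°, -173.13°, +165.31°.
Eastward gaps between consecutive values (wrapping around): 6.21°, 338.44°, 15.35°.
Largest gap = 338.44° ⇒ minimal covering band is its complement: 360° − 338.44° = 21.56°.
Band runs from +165.31° eastward to -173.13°, crossing the antimeridian.

21.56°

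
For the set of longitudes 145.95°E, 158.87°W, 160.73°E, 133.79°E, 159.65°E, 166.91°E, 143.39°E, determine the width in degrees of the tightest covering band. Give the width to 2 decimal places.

Sort the longitudes: -158.87°, +133.79°, +143.39°, +145.95°, +159.65°, +160.73°, +166.91°.
Eastward gaps between consecutive values (wrapping around): 292.66°, 9.60°, 2.56°, 13.70°, 1.08°, 6.18°, 34.22°.
Largest gap = 292.66° ⇒ minimal covering band is its complement: 360° − 292.66° = 67.34°.
Band runs from +133.79° eastward to -158.87°, crossing the antimeridian.

67.34°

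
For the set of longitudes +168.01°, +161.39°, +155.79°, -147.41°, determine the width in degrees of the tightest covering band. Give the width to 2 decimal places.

56.80°

Sort the longitudes: -147.41°, +155.79°, +161.39°, +168.01°.
Eastward gaps between consecutive values (wrapping around): 303.20°, 5.60°, 6.62°, 44.58°.
Largest gap = 303.20° ⇒ minimal covering band is its complement: 360° − 303.20° = 56.80°.
Band runs from +155.79° eastward to -147.41°, crossing the antimeridian.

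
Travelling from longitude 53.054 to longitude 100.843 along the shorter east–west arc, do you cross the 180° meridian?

No

Signed shortest Δλ = ((100.843 − 53.054 + 180) mod 360) − 180 = 47.789°.
Going east by 47.789° from +53.054° reaches +100.843° without touching 180°.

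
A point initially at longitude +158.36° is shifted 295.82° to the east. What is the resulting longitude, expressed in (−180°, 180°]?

Start at +158.36°; shift +295.82° → +454.18°.
+454.18° lies outside (−180°, 180°]; subtract 360° → +94.18°.

+94.18°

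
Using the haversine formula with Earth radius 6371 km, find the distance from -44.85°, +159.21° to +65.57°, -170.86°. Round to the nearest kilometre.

12546 km

Δλ = -170.86 − 159.21 = -330.07°; wrapped into (−180°, 180°]: 29.93°.
Δφ = 65.57 − -44.85 = 110.42°.
a = sin²(Δφ/2) + cos φ₁ · cos φ₂ · sin²(Δλ/2) = 0.694002.
c = 2·atan2(√a, √(1−a)) = 1.96926 rad → d = 6371·c ≈ 12546.16 km.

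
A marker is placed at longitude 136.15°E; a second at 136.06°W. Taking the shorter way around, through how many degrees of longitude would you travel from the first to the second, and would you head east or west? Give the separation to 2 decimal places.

87.79° east

Raw difference: -136.06 − 136.15 = -272.21°.
Normalise into (−180°, 180°]: -272.21° + 360° = 87.79°.
Positive ⇒ the second point lies to the east; separation 87.79°.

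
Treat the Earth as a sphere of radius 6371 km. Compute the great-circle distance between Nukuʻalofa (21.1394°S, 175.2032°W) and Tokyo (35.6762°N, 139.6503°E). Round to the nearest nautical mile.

4268 nmi

Δλ = 139.6503 − -175.2032 = 314.8535°; wrapped into (−180°, 180°]: -45.1465°.
Δφ = 35.6762 − -21.1394 = 56.8156°.
a = sin²(Δφ/2) + cos φ₁ · cos φ₂ · sin²(Δλ/2) = 0.337975.
c = 2·atan2(√a, √(1−a)) = 1.24079 rad → d = 6371·c ≈ 7905.07 km ≈ 4268.39 nmi.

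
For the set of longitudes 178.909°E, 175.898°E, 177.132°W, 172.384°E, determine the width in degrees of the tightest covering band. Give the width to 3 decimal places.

Sort the longitudes: -177.132°, +172.384°, +175.898°, +178.909°.
Eastward gaps between consecutive values (wrapping around): 349.516°, 3.514°, 3.011°, 3.959°.
Largest gap = 349.516° ⇒ minimal covering band is its complement: 360° − 349.516° = 10.484°.
Band runs from +172.384° eastward to -177.132°, crossing the antimeridian.

10.484°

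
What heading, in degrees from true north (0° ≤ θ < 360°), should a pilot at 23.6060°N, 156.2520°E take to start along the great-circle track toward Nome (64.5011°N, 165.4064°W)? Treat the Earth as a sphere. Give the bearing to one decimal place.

21.1°

Δλ = -165.4064 − 156.2520 = -321.6584°; wrapped into (−180°, 180°]: 38.3416°.
θ = atan2( sin Δλ · cos φ₂ , cos φ₁ · sin φ₂ − sin φ₁ · cos φ₂ · cos Δλ )
  = atan2(0.26706, 0.69186) = 21.107° → normalised to [0°, 360°): 21.107°.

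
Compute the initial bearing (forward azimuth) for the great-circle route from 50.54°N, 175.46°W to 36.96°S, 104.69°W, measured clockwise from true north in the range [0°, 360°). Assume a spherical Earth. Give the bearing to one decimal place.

Δλ = -104.69 − -175.46 = 70.77°.
θ = atan2( sin Δλ · cos φ₂ , cos φ₁ · sin φ₂ − sin φ₁ · cos φ₂ · cos Δλ )
  = atan2(0.75447, -0.58531) = 127.804° → normalised to [0°, 360°): 127.804°.

127.8°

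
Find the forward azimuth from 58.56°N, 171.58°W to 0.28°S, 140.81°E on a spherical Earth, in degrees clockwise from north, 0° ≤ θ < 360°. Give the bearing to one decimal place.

232.0°

Δλ = 140.81 − -171.58 = 312.39°; wrapped into (−180°, 180°]: -47.61°.
θ = atan2( sin Δλ · cos φ₂ , cos φ₁ · sin φ₂ − sin φ₁ · cos φ₂ · cos Δλ )
  = atan2(-0.73856, -0.57774) = -128.034° → normalised to [0°, 360°): 231.966°.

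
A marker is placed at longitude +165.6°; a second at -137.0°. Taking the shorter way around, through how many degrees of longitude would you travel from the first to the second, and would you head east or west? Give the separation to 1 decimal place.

57.4° east

Raw difference: -137.0 − 165.6 = -302.6°.
Normalise into (−180°, 180°]: -302.6° + 360° = 57.4°.
Positive ⇒ the second point lies to the east; separation 57.4°.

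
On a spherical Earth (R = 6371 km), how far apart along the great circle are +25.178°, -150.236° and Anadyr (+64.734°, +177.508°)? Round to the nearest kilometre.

4965 km

Δλ = 177.508 − -150.236 = 327.744°; wrapped into (−180°, 180°]: -32.256°.
Δφ = 64.734 − 25.178 = 39.556°.
a = sin²(Δφ/2) + cos φ₁ · cos φ₂ · sin²(Δλ/2) = 0.144305.
c = 2·atan2(√a, √(1−a)) = 0.77932 rad → d = 6371·c ≈ 4965.06 km.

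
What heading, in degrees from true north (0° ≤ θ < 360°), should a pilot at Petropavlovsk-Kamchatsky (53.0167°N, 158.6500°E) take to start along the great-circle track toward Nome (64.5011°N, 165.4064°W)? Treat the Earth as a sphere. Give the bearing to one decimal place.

Δλ = -165.4064 − 158.6500 = -324.0564°; wrapped into (−180°, 180°]: 35.9436°.
θ = atan2( sin Δλ · cos φ₂ , cos φ₁ · sin φ₂ − sin φ₁ · cos φ₂ · cos Δλ )
  = atan2(0.25269, 0.26458) = 43.684° → normalised to [0°, 360°): 43.684°.

43.7°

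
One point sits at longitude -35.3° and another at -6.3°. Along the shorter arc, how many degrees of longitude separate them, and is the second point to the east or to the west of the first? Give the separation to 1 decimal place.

Raw difference: -6.3 − -35.3 = 29.0°.
Normalise into (−180°, 180°]: 29.0° stays 29.0°.
Positive ⇒ the second point lies to the east; separation 29.0°.

29.0° east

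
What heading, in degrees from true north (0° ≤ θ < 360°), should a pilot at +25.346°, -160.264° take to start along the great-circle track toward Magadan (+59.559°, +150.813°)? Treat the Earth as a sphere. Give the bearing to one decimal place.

329.0°

Δλ = 150.813 − -160.264 = 311.077°; wrapped into (−180°, 180°]: -48.923°.
θ = atan2( sin Δλ · cos φ₂ , cos φ₁ · sin φ₂ − sin φ₁ · cos φ₂ · cos Δλ )
  = atan2(-0.38193, 0.63665) = -30.960° → normalised to [0°, 360°): 329.040°.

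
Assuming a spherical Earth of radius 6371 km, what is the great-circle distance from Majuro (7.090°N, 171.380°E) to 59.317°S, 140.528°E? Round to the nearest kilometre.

7875 km

Δλ = 140.528 − 171.380 = -30.852°.
Δφ = -59.317 − 7.090 = -66.407°.
a = sin²(Δφ/2) + cos φ₁ · cos φ₂ · sin²(Δλ/2) = 0.335710.
c = 2·atan2(√a, √(1−a)) = 1.23600 rad → d = 6371·c ≈ 7874.53 km.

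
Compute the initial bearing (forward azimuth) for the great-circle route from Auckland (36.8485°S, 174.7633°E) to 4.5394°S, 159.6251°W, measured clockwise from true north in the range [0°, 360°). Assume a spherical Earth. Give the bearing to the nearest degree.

42°

Δλ = -159.6251 − 174.7633 = -334.3884°; wrapped into (−180°, 180°]: 25.6116°.
θ = atan2( sin Δλ · cos φ₂ , cos φ₁ · sin φ₂ − sin φ₁ · cos φ₂ · cos Δλ )
  = atan2(0.43091, 0.47575) = 42.169° → normalised to [0°, 360°): 42.169°.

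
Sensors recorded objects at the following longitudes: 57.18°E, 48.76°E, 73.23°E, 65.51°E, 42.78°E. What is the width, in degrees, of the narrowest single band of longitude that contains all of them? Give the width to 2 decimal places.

30.45°

Sort the longitudes: +42.78°, +48.76°, +57.18°, +65.51°, +73.23°.
Eastward gaps between consecutive values (wrapping around): 5.98°, 8.42°, 8.33°, 7.72°, 329.55°.
Largest gap = 329.55° ⇒ minimal covering band is its complement: 360° − 329.55° = 30.45°.
Band runs from +42.78° eastward to +73.23°.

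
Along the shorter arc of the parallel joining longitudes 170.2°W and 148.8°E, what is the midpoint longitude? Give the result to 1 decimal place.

Signed shortest Δλ from -170.2° to +148.8° is -41.0°.
Midpoint longitude = -170.2° + (-41.0°)/2 = -170.2° − 20.5° = -190.7°.
Normalise into (−180°, 180°]: +169.3°.
(The naïve average (-170.2 + +148.8)/2 = -10.7° is on the wrong side of the globe.)

169.3°E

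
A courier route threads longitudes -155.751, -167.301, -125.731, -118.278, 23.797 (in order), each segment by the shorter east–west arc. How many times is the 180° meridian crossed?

Leg 1: -155.751° → -167.301°, shortest Δλ = -11.55° (west) — does not cross 180°.
Leg 2: -167.301° → -125.731°, shortest Δλ = 41.57° (east) — does not cross 180°.
Leg 3: -125.731° → -118.278°, shortest Δλ = 7.453° (east) — does not cross 180°.
Leg 4: -118.278° → +23.797°, shortest Δλ = 142.075° (east) — does not cross 180°.
Total crossings: 0.

0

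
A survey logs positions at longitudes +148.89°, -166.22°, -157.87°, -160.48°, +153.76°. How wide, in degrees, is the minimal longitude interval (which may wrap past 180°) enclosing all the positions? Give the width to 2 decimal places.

53.24°

Sort the longitudes: -166.22°, -160.48°, -157.87°, +148.89°, +153.76°.
Eastward gaps between consecutive values (wrapping around): 5.74°, 2.61°, 306.76°, 4.87°, 40.02°.
Largest gap = 306.76° ⇒ minimal covering band is its complement: 360° − 306.76° = 53.24°.
Band runs from +148.89° eastward to -157.87°, crossing the antimeridian.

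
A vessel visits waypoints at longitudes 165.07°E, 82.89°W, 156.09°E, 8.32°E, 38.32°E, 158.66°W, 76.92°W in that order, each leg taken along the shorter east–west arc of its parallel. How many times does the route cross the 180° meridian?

3

Leg 1: +165.07° → -82.89°, shortest Δλ = 112.04° (east) — crosses 180°.
Leg 2: -82.89° → +156.09°, shortest Δλ = -121.02° (west) — crosses 180°.
Leg 3: +156.09° → +8.32°, shortest Δλ = -147.77° (west) — does not cross 180°.
Leg 4: +8.32° → +38.32°, shortest Δλ = 30.0° (east) — does not cross 180°.
Leg 5: +38.32° → -158.66°, shortest Δλ = 163.02° (east) — crosses 180°.
Leg 6: -158.66° → -76.92°, shortest Δλ = 81.74° (east) — does not cross 180°.
Total crossings: 3.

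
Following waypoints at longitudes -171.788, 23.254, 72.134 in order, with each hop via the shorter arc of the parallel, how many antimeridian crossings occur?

1

Leg 1: -171.788° → +23.254°, shortest Δλ = -164.958° (west) — crosses 180°.
Leg 2: +23.254° → +72.134°, shortest Δλ = 48.88° (east) — does not cross 180°.
Total crossings: 1.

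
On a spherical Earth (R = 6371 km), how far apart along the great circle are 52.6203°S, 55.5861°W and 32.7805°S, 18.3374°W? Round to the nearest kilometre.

3694 km

Δλ = -18.3374 − -55.5861 = 37.2487°.
Δφ = -32.7805 − -52.6203 = 19.8398°.
a = sin²(Δφ/2) + cos φ₁ · cos φ₂ · sin²(Δλ/2) = 0.081736.
c = 2·atan2(√a, √(1−a)) = 0.57988 rad → d = 6371·c ≈ 3694.41 km.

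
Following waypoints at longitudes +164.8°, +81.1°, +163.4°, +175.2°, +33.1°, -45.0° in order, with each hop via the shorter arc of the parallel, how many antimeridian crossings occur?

0

Leg 1: +164.8° → +81.1°, shortest Δλ = -83.7° (west) — does not cross 180°.
Leg 2: +81.1° → +163.4°, shortest Δλ = 82.3° (east) — does not cross 180°.
Leg 3: +163.4° → +175.2°, shortest Δλ = 11.8° (east) — does not cross 180°.
Leg 4: +175.2° → +33.1°, shortest Δλ = -142.1° (west) — does not cross 180°.
Leg 5: +33.1° → -45.0°, shortest Δλ = -78.1° (west) — does not cross 180°.
Total crossings: 0.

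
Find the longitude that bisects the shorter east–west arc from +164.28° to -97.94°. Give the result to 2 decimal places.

Signed shortest Δλ from +164.28° to -97.94° is +97.78°.
Midpoint longitude = +164.28° + (+97.78°)/2 = +164.28° + 48.89° = +213.17°.
Normalise into (−180°, 180°]: -146.83°.
(The naïve average (+164.28 + -97.94)/2 = 33.17° is on the wrong side of the globe.)

-146.83°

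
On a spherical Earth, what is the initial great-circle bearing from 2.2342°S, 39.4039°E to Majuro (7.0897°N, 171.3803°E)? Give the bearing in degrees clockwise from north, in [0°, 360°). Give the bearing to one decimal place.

82.5°

Δλ = 171.3803 − 39.4039 = 131.9764°.
θ = atan2( sin Δλ · cos φ₂ , cos φ₁ · sin φ₂ − sin φ₁ · cos φ₂ · cos Δλ )
  = atan2(0.73774, 0.09745) = 82.475° → normalised to [0°, 360°): 82.475°.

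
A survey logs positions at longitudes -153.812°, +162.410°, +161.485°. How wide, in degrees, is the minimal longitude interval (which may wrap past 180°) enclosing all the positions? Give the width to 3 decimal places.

44.703°

Sort the longitudes: -153.812°, +161.485°, +162.410°.
Eastward gaps between consecutive values (wrapping around): 315.297°, 0.925°, 43.778°.
Largest gap = 315.297° ⇒ minimal covering band is its complement: 360° − 315.297° = 44.703°.
Band runs from +161.485° eastward to -153.812°, crossing the antimeridian.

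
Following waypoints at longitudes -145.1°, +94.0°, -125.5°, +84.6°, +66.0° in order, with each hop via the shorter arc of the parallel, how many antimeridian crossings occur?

3

Leg 1: -145.1° → +94.0°, shortest Δλ = -120.9° (west) — crosses 180°.
Leg 2: +94.0° → -125.5°, shortest Δλ = 140.5° (east) — crosses 180°.
Leg 3: -125.5° → +84.6°, shortest Δλ = -149.9° (west) — crosses 180°.
Leg 4: +84.6° → +66.0°, shortest Δλ = -18.6° (west) — does not cross 180°.
Total crossings: 3.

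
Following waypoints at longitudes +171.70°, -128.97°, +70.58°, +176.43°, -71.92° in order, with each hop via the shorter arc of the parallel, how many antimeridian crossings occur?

Leg 1: +171.70° → -128.97°, shortest Δλ = 59.33° (east) — crosses 180°.
Leg 2: -128.97° → +70.58°, shortest Δλ = -160.45° (west) — crosses 180°.
Leg 3: +70.58° → +176.43°, shortest Δλ = 105.85° (east) — does not cross 180°.
Leg 4: +176.43° → -71.92°, shortest Δλ = 111.65° (east) — crosses 180°.
Total crossings: 3.

3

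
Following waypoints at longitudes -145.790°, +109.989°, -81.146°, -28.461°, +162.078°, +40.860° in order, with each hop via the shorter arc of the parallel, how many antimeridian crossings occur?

Leg 1: -145.790° → +109.989°, shortest Δλ = -104.221° (west) — crosses 180°.
Leg 2: +109.989° → -81.146°, shortest Δλ = 168.865° (east) — crosses 180°.
Leg 3: -81.146° → -28.461°, shortest Δλ = 52.685° (east) — does not cross 180°.
Leg 4: -28.461° → +162.078°, shortest Δλ = -169.461° (west) — crosses 180°.
Leg 5: +162.078° → +40.860°, shortest Δλ = -121.218° (west) — does not cross 180°.
Total crossings: 3.

3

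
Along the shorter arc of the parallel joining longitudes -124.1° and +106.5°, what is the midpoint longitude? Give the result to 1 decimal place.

Signed shortest Δλ from -124.1° to +106.5° is -129.4°.
Midpoint longitude = -124.1° + (-129.4°)/2 = -124.1° − 64.7° = -188.8°.
Normalise into (−180°, 180°]: +171.2°.
(The naïve average (-124.1 + +106.5)/2 = -8.8° is on the wrong side of the globe.)

+171.2°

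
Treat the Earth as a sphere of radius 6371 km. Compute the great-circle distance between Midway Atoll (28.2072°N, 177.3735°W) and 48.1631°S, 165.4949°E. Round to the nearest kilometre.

8662 km

Δλ = 165.4949 − -177.3735 = 342.8684°; wrapped into (−180°, 180°]: -17.1316°.
Δφ = -48.1631 − 28.2072 = -76.3703°.
a = sin²(Δφ/2) + cos φ₁ · cos φ₂ · sin²(Δλ/2) = 0.395217.
c = 2·atan2(√a, √(1−a)) = 1.35967 rad → d = 6371·c ≈ 8662.43 km.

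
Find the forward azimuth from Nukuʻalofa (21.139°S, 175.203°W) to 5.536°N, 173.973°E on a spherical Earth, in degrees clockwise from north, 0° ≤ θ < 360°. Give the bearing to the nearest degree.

337°

Δλ = 173.973 − -175.203 = 349.176°; wrapped into (−180°, 180°]: -10.824°.
θ = atan2( sin Δλ · cos φ₂ , cos φ₁ · sin φ₂ − sin φ₁ · cos φ₂ · cos Δλ )
  = atan2(-0.18692, 0.44254) = -22.898° → normalised to [0°, 360°): 337.102°.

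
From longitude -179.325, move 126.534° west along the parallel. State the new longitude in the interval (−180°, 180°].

Start at -179.325°; shift −126.534° → -305.859°.
-305.859° lies outside (−180°, 180°]; add 360° → +54.141°.

+54.141°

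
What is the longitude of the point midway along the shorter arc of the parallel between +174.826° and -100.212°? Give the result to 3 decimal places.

Signed shortest Δλ from +174.826° to -100.212° is +84.962°.
Midpoint longitude = +174.826° + (+84.962°)/2 = +174.826° + 42.481° = +217.307°.
Normalise into (−180°, 180°]: -142.693°.
(The naïve average (+174.826 + -100.212)/2 = 37.307° is on the wrong side of the globe.)

-142.693°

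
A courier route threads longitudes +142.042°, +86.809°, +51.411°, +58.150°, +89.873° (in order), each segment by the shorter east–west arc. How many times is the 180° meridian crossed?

Leg 1: +142.042° → +86.809°, shortest Δλ = -55.233° (west) — does not cross 180°.
Leg 2: +86.809° → +51.411°, shortest Δλ = -35.398° (west) — does not cross 180°.
Leg 3: +51.411° → +58.150°, shortest Δλ = 6.739° (east) — does not cross 180°.
Leg 4: +58.150° → +89.873°, shortest Δλ = 31.723° (east) — does not cross 180°.
Total crossings: 0.

0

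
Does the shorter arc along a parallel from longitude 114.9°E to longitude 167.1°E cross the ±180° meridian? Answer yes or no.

Signed shortest Δλ = ((167.1 − 114.9 + 180) mod 360) − 180 = 52.2°.
Going east by 52.2° from +114.9° reaches +167.1° without touching 180°.

No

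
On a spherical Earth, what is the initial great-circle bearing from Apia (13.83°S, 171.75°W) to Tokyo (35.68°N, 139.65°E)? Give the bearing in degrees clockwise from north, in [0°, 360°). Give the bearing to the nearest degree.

Δλ = 139.65 − -171.75 = 311.40°; wrapped into (−180°, 180°]: -48.60°.
θ = atan2( sin Δλ · cos φ₂ , cos φ₁ · sin φ₂ − sin φ₁ · cos φ₂ · cos Δλ )
  = atan2(-0.60931, 0.69476) = -41.251° → normalised to [0°, 360°): 318.749°.

319°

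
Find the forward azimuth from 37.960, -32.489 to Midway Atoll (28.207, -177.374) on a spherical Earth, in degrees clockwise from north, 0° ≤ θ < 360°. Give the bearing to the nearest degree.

Δλ = -177.374 − -32.489 = -144.885°.
θ = atan2( sin Δλ · cos φ₂ , cos φ₁ · sin φ₂ − sin φ₁ · cos φ₂ · cos Δλ )
  = atan2(-0.50691, 0.81607) = -31.847° → normalised to [0°, 360°): 328.153°.

328°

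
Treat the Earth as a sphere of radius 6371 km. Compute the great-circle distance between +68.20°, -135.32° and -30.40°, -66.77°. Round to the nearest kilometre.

Δλ = -66.77 − -135.32 = 68.55°.
Δφ = -30.40 − 68.20 = -98.60°.
a = sin²(Δφ/2) + cos φ₁ · cos φ₂ · sin²(Δλ/2) = 0.676356.
c = 2·atan2(√a, √(1−a)) = 1.93126 rad → d = 6371·c ≈ 12304.08 km.

12304 km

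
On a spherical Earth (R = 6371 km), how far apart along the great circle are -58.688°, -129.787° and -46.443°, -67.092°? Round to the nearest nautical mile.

2307 nmi

Δλ = -67.092 − -129.787 = 62.695°.
Δφ = -46.443 − -58.688 = 12.245°.
a = sin²(Δφ/2) + cos φ₁ · cos φ₂ · sin²(Δλ/2) = 0.108293.
c = 2·atan2(√a, √(1−a)) = 0.67066 rad → d = 6371·c ≈ 4272.75 km ≈ 2307.10 nmi.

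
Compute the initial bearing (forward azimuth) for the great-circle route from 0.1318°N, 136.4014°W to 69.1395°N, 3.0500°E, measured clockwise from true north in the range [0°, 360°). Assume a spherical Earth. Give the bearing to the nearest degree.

14°

Δλ = 3.0500 − -136.4014 = 139.4514°.
θ = atan2( sin Δλ · cos φ₂ , cos φ₁ · sin φ₂ − sin φ₁ · cos φ₂ · cos Δλ )
  = atan2(0.23149, 0.93507) = 13.905° → normalised to [0°, 360°): 13.905°.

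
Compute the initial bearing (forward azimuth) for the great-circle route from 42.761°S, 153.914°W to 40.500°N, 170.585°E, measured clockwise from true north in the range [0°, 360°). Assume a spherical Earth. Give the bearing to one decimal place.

333.8°

Δλ = 170.585 − -153.914 = 324.499°; wrapped into (−180°, 180°]: -35.501°.
θ = atan2( sin Δλ · cos φ₂ , cos φ₁ · sin φ₂ − sin φ₁ · cos φ₂ · cos Δλ )
  = atan2(-0.44158, 0.89712) = -26.207° → normalised to [0°, 360°): 333.793°.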